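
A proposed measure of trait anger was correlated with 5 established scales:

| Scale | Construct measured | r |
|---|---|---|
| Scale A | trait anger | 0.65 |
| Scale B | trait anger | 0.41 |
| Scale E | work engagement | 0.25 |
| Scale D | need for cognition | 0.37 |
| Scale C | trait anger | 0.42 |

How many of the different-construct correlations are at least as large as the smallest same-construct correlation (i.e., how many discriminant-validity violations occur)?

Convergent (same construct = trait anger): Scale A, Scale B, Scale C.
Smallest convergent = 0.41. Discriminant values: 0.25, 0.37; count ≥ 0.41 → 0.

0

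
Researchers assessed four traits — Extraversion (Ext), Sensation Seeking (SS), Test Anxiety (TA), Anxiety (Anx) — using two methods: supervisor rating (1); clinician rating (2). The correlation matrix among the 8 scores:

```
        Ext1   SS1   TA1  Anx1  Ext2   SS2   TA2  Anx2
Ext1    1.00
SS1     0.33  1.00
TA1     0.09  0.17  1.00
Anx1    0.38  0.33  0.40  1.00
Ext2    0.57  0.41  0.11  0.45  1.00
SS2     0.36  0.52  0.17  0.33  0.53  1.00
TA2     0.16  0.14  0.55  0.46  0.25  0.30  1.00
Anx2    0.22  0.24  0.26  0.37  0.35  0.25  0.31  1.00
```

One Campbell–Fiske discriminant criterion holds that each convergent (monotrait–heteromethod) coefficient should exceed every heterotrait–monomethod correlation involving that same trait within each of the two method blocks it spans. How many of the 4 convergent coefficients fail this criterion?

2

Each convergent coefficient versus the relevant comparison correlations:
Ext (methods 1·2): 0.57 vs {0.33, 0.53, 0.09, 0.25, 0.38, 0.35} → pass.
SS (methods 1·2): 0.52 vs {0.33, 0.53, 0.17, 0.30, 0.33, 0.25} → fail.
TA (methods 1·2): 0.55 vs {0.09, 0.25, 0.17, 0.30, 0.40, 0.31} → pass.
Anx (methods 1·2): 0.37 vs {0.38, 0.35, 0.33, 0.25, 0.40, 0.31} → fail.
2 of 4 fail.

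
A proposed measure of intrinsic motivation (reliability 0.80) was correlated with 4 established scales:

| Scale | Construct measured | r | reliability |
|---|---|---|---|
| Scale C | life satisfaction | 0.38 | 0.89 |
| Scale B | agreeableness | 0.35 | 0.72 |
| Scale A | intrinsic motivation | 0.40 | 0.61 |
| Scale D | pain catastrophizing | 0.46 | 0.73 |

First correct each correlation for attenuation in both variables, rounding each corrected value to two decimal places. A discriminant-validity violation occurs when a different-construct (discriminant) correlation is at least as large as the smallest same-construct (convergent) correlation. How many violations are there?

1

Disattenuated r (r / √(r_scale · r_new)):
  Scale C (disc): 0.38 / √(0.89·0.80) = 0.45
  Scale B (disc): 0.35 / √(0.72·0.80) = 0.46
  Scale A (conv): 0.40 / √(0.61·0.80) = 0.57
  Scale D (disc): 0.46 / √(0.73·0.80) = 0.60
Smallest convergent = 0.57. Discriminant values: 0.45, 0.46, 0.60; count ≥ 0.57 → 1.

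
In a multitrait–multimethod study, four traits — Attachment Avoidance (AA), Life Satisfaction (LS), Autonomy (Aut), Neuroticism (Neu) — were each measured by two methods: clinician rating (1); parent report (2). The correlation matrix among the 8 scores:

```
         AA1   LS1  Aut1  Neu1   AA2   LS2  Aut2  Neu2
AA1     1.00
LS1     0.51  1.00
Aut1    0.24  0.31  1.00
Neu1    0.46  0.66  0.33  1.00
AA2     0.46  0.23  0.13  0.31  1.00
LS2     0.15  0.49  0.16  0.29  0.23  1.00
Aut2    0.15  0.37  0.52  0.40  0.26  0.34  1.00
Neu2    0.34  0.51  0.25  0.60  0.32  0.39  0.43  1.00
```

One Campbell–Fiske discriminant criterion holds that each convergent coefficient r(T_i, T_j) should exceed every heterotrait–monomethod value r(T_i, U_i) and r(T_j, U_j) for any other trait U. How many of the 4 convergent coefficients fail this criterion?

Convergent coefficients and their comparison sets:
AA (methods 1·2): 0.46 vs {0.51, 0.23, 0.24, 0.26, 0.46, 0.32} → fail.
LS (methods 1·2): 0.49 vs {0.51, 0.23, 0.31, 0.34, 0.66, 0.39} → fail.
Aut (methods 1·2): 0.52 vs {0.24, 0.26, 0.31, 0.34, 0.33, 0.43} → pass.
Neu (methods 1·2): 0.60 vs {0.46, 0.32, 0.66, 0.39, 0.33, 0.43} → fail.
3 of 4 fail.

3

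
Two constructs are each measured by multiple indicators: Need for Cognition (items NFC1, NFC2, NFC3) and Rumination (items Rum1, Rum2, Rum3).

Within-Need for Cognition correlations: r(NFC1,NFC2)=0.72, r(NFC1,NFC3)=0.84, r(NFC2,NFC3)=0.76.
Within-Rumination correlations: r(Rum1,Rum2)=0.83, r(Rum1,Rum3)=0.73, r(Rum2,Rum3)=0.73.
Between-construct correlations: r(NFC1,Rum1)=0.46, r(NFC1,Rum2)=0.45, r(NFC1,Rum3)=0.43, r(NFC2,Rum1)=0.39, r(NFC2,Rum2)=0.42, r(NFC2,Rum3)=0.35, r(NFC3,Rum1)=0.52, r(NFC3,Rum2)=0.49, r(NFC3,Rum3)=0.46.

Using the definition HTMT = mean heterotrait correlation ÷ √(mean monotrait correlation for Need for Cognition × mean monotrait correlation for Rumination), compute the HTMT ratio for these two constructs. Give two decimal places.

Mean heterotrait r = 3.97/9 = 0.4411.
Mean within-NFC = 2.32/3 = 0.7733; mean within-Rum = 2.29/3 = 0.7633.
Geometric mean = √(0.7733 × 0.7633) = 0.7683.
HTMT = 0.4411 / 0.7683 = 0.57.

0.57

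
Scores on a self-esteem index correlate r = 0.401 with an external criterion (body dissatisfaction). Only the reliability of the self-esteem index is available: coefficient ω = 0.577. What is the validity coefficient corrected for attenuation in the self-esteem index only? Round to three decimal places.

Single correction: r_c = r_obs / √r_xx = 0.401 / √0.577 = 0.401 / 0.7596 ≈ 0.528.

0.528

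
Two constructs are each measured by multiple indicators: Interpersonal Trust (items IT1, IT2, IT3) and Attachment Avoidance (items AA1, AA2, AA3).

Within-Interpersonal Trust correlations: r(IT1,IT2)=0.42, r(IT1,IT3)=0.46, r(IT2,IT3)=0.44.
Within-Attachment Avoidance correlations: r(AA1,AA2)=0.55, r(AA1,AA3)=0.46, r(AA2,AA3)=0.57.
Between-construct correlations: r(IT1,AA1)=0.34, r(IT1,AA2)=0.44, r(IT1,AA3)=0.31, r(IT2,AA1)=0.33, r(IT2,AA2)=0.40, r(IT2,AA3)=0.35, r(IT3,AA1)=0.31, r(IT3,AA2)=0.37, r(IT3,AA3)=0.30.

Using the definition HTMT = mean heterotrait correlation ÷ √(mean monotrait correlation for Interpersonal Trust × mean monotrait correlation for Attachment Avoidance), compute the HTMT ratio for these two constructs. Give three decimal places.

Mean heterotrait r = 3.15/9 = 0.3500.
Mean within-IT = 1.32/3 = 0.4400; mean within-AA = 1.58/3 = 0.5267.
Geometric mean = √(0.4400 × 0.5267) = 0.4814.
HTMT = 0.3500 / 0.4814 = 0.727.

0.727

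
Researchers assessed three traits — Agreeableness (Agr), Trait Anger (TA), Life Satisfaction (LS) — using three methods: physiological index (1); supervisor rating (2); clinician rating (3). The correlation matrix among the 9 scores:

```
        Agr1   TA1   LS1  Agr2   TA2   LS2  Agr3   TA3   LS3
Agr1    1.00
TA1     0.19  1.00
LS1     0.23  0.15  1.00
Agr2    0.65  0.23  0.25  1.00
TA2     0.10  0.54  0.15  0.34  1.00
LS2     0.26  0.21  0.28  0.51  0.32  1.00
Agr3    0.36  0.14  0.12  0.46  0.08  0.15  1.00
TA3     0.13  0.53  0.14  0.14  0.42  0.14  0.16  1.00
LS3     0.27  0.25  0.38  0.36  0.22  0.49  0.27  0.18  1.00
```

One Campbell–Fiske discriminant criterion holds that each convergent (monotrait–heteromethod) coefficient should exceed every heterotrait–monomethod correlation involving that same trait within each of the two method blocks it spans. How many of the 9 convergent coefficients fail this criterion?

3

Checking each validity diagonal entry against its comparison values:
Agr (methods 1·2): 0.65 vs {0.19, 0.34, 0.23, 0.51} → pass.
Agr (methods 1·3): 0.36 vs {0.19, 0.16, 0.23, 0.27} → pass.
Agr (methods 2·3): 0.46 vs {0.34, 0.16, 0.51, 0.27} → fail.
TA (methods 1·2): 0.54 vs {0.19, 0.34, 0.15, 0.32} → pass.
TA (methods 1·3): 0.53 vs {0.19, 0.16, 0.15, 0.18} → pass.
TA (methods 2·3): 0.42 vs {0.34, 0.16, 0.32, 0.18} → pass.
LS (methods 1·2): 0.28 vs {0.23, 0.51, 0.15, 0.32} → fail.
LS (methods 1·3): 0.38 vs {0.23, 0.27, 0.15, 0.18} → pass.
LS (methods 2·3): 0.49 vs {0.51, 0.27, 0.32, 0.18} → fail.
3 of 9 fail.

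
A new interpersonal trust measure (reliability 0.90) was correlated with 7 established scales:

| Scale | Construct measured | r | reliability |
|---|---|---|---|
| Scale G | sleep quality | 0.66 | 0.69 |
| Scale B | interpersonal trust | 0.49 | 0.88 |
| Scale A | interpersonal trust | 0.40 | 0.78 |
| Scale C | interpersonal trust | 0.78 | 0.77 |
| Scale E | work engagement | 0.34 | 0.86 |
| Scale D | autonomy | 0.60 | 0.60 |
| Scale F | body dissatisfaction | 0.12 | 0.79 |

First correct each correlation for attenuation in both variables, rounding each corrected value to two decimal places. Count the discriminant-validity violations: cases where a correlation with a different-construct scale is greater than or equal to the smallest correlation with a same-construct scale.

Disattenuated r (r / √(r_scale · r_new)):
  Scale G (disc): 0.66 / √(0.69·0.90) = 0.84
  Scale B (conv): 0.49 / √(0.88·0.90) = 0.55
  Scale A (conv): 0.40 / √(0.78·0.90) = 0.48
  Scale C (conv): 0.78 / √(0.77·0.90) = 0.94
  Scale E (disc): 0.34 / √(0.86·0.90) = 0.39
  Scale D (disc): 0.60 / √(0.60·0.90) = 0.82
  Scale F (disc): 0.12 / √(0.79·0.90) = 0.14
Smallest convergent = 0.48. Discriminant values: 0.84, 0.39, 0.82, 0.14; count ≥ 0.48 → 2.

2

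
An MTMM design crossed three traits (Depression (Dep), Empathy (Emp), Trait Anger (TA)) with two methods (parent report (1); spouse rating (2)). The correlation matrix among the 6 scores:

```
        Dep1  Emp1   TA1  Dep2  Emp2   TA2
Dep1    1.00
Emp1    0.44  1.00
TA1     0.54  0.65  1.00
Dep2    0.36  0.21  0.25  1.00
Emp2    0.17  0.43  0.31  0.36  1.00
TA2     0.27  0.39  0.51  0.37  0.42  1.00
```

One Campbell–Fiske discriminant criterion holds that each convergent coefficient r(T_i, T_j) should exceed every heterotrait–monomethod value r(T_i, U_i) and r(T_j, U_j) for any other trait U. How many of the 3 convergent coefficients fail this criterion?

Each convergent coefficient versus the relevant comparison correlations:
Dep (methods 1·2): 0.36 vs {0.44, 0.36, 0.54, 0.37} → fail.
Emp (methods 1·2): 0.43 vs {0.44, 0.36, 0.65, 0.42} → fail.
TA (methods 1·2): 0.51 vs {0.54, 0.37, 0.65, 0.42} → fail.
3 of 3 fail.

3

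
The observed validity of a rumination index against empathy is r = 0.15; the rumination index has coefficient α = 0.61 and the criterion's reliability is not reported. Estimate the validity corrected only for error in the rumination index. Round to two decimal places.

Single correction: r_c = r_obs / √r_xx = 0.15 / √0.61 = 0.15 / 0.7810 ≈ 0.19.

0.19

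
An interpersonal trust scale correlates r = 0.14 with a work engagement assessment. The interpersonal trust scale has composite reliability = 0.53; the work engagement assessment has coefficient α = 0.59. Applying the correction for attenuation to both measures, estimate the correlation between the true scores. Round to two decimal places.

0.25

r_true = r_obs / √(r_xx · r_yy) = 0.14 / √(0.53 × 0.59) = 0.14 / √0.3127 = 0.14 / 0.5592 ≈ 0.25.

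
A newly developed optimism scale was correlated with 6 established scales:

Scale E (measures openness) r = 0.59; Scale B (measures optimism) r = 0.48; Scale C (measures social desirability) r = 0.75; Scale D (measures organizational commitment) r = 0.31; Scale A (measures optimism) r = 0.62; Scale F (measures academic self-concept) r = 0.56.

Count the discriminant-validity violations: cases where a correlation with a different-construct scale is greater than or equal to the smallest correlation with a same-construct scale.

3

Convergent (same construct = optimism): Scale B, Scale A.
Smallest convergent = 0.48. Discriminant values: 0.59, 0.75, 0.31, 0.56; count ≥ 0.48 → 3.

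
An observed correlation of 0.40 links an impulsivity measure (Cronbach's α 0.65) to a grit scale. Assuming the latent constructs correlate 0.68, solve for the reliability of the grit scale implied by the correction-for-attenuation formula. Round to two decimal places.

r_true = r_obs / √(r_xx · r_yy) ⇒ 0.68 = 0.40 / √(0.65 · r_yy).
√(0.65 · r_yy) = 0.40 / 0.68 = 0.5882; 0.65 · r_yy = 0.3460; r_yy = 0.3460 / 0.65 ≈ 0.53.

0.53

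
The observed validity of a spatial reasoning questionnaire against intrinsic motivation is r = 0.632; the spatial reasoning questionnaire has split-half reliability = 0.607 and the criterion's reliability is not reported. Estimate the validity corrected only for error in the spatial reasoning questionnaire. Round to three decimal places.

Single correction: r_c = r_obs / √r_xx = 0.632 / √0.607 = 0.632 / 0.7791 ≈ 0.811.

0.811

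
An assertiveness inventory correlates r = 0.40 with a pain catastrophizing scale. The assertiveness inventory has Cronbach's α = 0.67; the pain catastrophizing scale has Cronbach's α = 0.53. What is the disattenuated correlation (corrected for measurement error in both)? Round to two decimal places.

0.67

r_true = r_obs / √(r_xx · r_yy) = 0.40 / √(0.67 × 0.53) = 0.40 / √0.3551 = 0.40 / 0.5959 ≈ 0.67.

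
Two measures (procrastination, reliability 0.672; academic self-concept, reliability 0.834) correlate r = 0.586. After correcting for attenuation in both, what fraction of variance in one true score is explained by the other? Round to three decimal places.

Disattenuated r = 0.586 / √(0.672 × 0.834) = 0.586 / 0.7486 = 0.7828.
Shared true-score variance = 0.7828² = 0.6128 ≈ 0.613.

0.613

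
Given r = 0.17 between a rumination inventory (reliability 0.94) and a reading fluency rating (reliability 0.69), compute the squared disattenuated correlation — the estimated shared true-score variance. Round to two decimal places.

0.04

Disattenuated r = 0.17 / √(0.94 × 0.69) = 0.17 / 0.8054 = 0.2111.
Shared true-score variance = 0.2111² = 0.0446 ≈ 0.04.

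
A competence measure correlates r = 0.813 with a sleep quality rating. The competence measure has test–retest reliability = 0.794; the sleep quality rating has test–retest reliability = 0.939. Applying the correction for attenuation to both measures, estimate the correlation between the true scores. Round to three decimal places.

r_true = r_obs / √(r_xx · r_yy) = 0.813 / √(0.794 × 0.939) = 0.813 / √0.745566 = 0.813 / 0.8635 ≈ 0.942.

0.942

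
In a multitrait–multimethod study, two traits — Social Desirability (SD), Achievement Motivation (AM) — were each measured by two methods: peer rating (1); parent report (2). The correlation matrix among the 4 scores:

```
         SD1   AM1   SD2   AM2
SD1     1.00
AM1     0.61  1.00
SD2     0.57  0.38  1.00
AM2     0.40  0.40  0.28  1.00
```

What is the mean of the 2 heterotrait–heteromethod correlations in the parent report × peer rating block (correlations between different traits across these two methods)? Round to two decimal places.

HTHM values (method 2 × method 1): 0.38, 0.40; mean = 0.78/2 = 0.39.

0.39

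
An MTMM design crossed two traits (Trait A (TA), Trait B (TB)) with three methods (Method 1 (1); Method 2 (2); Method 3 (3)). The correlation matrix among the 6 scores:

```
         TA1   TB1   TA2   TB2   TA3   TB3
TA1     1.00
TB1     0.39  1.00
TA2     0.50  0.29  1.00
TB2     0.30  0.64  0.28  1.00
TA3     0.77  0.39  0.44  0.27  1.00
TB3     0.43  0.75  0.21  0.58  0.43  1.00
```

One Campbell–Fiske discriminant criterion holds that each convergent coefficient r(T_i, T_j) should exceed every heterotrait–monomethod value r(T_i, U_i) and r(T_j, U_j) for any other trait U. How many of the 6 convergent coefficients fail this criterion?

Convergent coefficients and their comparison sets:
TA (methods 1·2): 0.50 vs {0.39, 0.28} → pass.
TA (methods 1·3): 0.77 vs {0.39, 0.43} → pass.
TA (methods 2·3): 0.44 vs {0.28, 0.43} → pass.
TB (methods 1·2): 0.64 vs {0.39, 0.28} → pass.
TB (methods 1·3): 0.75 vs {0.39, 0.43} → pass.
TB (methods 2·3): 0.58 vs {0.28, 0.43} → pass.
0 of 6 fail.

0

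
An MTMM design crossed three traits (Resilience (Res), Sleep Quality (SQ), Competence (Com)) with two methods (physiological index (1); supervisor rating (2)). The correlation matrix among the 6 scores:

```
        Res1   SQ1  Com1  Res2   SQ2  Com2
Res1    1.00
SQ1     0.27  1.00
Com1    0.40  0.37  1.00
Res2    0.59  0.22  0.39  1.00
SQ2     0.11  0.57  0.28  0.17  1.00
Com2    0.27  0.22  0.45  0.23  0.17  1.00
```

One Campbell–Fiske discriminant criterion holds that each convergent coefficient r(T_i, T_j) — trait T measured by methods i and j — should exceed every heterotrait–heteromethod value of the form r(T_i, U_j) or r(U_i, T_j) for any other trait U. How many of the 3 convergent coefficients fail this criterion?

Convergent coefficients and their comparison sets:
Res (methods 1·2): 0.59 vs {0.11, 0.22, 0.27, 0.39} → pass.
SQ (methods 1·2): 0.57 vs {0.22, 0.11, 0.22, 0.28} → pass.
Com (methods 1·2): 0.45 vs {0.39, 0.27, 0.28, 0.22} → pass.
0 of 3 fail.

0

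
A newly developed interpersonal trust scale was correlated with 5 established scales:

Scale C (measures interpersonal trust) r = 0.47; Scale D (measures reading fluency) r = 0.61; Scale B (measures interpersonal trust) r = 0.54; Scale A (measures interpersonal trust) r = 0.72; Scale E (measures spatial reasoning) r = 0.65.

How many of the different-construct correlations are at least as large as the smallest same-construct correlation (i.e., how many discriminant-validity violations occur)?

2

Convergent (same construct = interpersonal trust): Scale C, Scale B, Scale A.
Smallest convergent = 0.47. Discriminant values: 0.61, 0.65; count ≥ 0.47 → 2.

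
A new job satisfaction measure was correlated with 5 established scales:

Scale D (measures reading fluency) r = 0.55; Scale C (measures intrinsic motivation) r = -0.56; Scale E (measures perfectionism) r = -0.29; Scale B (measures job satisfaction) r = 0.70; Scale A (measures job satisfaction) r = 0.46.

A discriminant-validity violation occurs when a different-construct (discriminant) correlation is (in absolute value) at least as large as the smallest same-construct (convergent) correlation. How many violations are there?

Convergent (same construct = job satisfaction): Scale B, Scale A.
Smallest convergent = 0.46. Discriminant |r|: 0.55, 0.56, 0.29; count ≥ 0.46 → 2.

2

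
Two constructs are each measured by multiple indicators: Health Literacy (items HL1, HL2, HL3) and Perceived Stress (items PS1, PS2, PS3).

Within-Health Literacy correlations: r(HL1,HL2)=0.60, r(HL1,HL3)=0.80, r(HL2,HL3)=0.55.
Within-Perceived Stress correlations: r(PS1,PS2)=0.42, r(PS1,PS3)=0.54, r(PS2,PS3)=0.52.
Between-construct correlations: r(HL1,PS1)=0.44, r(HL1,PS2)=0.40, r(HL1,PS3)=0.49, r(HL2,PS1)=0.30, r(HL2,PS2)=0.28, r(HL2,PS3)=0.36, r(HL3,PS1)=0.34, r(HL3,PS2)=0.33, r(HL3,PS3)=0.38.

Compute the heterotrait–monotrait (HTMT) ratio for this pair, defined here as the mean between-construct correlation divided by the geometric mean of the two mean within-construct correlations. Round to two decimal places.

0.65

Between-construct mean = 3.32/9 = 0.3689.
Mean within-HL = 1.95/3 = 0.6500; mean within-PS = 1.48/3 = 0.4933.
Geometric mean = √(0.6500 × 0.4933) = 0.5663.
HTMT = 0.3689 / 0.5663 = 0.65.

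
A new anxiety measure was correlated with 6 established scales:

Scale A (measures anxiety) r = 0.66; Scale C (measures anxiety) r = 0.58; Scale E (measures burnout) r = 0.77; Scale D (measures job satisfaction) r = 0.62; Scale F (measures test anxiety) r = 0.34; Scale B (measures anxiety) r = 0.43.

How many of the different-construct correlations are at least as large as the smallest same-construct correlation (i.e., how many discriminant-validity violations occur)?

2

Convergent (same construct = anxiety): Scale A, Scale C, Scale B.
Smallest convergent = 0.43. Discriminant values: 0.77, 0.62, 0.34; count ≥ 0.43 → 2.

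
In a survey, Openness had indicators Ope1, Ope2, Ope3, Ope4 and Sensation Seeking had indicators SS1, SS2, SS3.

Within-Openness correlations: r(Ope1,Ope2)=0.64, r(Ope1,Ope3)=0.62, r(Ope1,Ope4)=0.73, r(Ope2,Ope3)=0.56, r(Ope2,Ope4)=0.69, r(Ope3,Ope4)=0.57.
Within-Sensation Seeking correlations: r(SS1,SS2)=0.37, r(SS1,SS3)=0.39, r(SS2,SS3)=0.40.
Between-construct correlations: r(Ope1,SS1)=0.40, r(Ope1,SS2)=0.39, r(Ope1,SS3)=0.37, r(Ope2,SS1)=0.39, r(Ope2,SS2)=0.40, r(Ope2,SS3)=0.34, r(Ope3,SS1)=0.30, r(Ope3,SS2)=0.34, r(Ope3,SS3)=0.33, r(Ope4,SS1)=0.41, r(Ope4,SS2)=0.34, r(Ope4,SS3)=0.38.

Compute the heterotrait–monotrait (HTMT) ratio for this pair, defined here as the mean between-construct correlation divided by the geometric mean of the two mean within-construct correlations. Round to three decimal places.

Mean heterotrait r = 4.39/12 = 0.3658.
Mean within-Ope = 3.81/6 = 0.6350; mean within-SS = 1.16/3 = 0.3867.
Geometric mean = √(0.6350 × 0.3867) = 0.4955.
HTMT = 0.3658 / 0.4955 = 0.738.

0.738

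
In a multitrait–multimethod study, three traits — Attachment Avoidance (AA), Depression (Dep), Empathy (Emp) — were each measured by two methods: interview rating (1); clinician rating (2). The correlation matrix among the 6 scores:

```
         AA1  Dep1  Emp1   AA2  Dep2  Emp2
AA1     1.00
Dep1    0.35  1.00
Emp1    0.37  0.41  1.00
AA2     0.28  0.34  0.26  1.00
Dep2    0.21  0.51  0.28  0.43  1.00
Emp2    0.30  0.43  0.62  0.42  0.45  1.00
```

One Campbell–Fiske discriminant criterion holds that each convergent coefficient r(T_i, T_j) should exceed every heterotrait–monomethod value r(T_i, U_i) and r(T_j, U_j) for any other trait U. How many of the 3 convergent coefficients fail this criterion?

Checking each validity diagonal entry against its comparison values:
AA (methods 1·2): 0.28 vs {0.35, 0.43, 0.37, 0.42} → fail.
Dep (methods 1·2): 0.51 vs {0.35, 0.43, 0.41, 0.45} → pass.
Emp (methods 1·2): 0.62 vs {0.37, 0.42, 0.41, 0.45} → pass.
1 of 3 fail.

1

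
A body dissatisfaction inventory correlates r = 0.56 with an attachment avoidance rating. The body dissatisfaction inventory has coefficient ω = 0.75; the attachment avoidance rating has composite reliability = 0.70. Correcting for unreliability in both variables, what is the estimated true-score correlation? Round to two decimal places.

0.77

r_true = r_obs / √(r_xx · r_yy) = 0.56 / √(0.75 × 0.70) = 0.56 / √0.5250 = 0.56 / 0.7246 ≈ 0.77.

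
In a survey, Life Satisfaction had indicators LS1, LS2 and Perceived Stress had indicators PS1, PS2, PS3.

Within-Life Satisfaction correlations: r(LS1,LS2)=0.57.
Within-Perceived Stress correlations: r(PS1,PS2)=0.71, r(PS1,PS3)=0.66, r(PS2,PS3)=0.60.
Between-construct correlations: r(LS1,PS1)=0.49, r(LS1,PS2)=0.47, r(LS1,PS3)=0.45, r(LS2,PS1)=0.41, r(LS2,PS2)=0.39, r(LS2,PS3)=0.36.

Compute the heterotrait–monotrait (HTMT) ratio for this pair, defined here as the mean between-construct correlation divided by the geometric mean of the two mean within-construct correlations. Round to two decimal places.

0.70

Mean between = 2.57/6 = 0.4283.
Mean within-LS = 0.57/1 = 0.5700; mean within-PS = 1.97/3 = 0.6567.
Geometric mean = √(0.5700 × 0.6567) = 0.6118.
HTMT = 0.4283 / 0.6118 = 0.70.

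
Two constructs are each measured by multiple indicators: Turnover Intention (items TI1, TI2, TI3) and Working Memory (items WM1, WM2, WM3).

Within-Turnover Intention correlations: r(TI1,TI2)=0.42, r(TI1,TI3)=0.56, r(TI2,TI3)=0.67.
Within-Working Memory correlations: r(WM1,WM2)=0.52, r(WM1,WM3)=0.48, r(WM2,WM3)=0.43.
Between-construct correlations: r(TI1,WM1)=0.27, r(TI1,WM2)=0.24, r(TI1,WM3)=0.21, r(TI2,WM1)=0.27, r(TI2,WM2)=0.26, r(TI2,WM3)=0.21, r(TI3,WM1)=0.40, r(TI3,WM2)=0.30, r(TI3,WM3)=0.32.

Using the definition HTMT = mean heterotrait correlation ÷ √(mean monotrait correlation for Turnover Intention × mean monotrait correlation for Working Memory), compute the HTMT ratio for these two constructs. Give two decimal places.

Mean between = 2.48/9 = 0.2756.
Mean within-TI = 1.65/3 = 0.5500; mean within-WM = 1.43/3 = 0.4767.
Geometric mean = √(0.5500 × 0.4767) = 0.5120.
HTMT = 0.2756 / 0.5120 = 0.54.

0.54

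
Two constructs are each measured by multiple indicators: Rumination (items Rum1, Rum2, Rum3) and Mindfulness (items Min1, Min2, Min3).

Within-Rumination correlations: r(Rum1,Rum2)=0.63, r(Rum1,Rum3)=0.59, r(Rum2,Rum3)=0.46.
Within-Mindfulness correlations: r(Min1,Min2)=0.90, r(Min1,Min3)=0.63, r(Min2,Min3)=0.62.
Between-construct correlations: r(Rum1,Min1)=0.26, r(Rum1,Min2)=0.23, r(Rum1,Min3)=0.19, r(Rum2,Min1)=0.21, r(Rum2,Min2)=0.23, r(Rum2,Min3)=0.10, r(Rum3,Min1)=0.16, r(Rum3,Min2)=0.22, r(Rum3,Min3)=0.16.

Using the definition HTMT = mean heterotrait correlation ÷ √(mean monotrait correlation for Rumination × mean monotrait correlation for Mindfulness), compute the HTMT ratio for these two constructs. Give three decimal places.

0.309

Mean between = 1.76/9 = 0.1956.
Mean within-Rum = 1.68/3 = 0.5600; mean within-Min = 2.15/3 = 0.7167.
Geometric mean = √(0.5600 × 0.7167) = 0.6335.
HTMT = 0.1956 / 0.6335 = 0.309.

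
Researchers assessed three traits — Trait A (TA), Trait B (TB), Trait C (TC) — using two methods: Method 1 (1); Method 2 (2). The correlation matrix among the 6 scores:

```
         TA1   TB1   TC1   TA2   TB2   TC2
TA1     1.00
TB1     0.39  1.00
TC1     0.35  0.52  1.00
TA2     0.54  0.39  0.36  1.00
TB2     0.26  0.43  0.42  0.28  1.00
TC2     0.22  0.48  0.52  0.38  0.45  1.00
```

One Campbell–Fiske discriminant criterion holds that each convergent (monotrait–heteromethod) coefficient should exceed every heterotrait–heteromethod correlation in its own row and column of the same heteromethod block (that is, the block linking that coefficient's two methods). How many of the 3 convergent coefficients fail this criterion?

Each convergent coefficient versus the relevant comparison correlations:
TA (methods 1·2): 0.54 vs {0.26, 0.39, 0.22, 0.36} → pass.
TB (methods 1·2): 0.43 vs {0.39, 0.26, 0.48, 0.42} → fail.
TC (methods 1·2): 0.52 vs {0.36, 0.22, 0.42, 0.48} → pass.
1 of 3 fail.

1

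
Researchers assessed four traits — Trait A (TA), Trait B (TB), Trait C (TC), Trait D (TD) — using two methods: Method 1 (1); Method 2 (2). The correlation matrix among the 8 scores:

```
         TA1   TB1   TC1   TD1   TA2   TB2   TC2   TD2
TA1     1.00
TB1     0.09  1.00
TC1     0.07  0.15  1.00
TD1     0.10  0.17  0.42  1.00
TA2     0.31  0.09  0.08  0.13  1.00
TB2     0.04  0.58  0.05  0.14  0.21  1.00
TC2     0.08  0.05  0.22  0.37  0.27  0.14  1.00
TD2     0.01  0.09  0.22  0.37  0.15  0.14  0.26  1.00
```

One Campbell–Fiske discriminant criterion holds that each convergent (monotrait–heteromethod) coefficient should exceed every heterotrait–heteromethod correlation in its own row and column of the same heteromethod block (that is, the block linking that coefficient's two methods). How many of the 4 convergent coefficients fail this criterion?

Each convergent coefficient versus the relevant comparison correlations:
TA (methods 1·2): 0.31 vs {0.04, 0.09, 0.08, 0.08, 0.01, 0.13} → pass.
TB (methods 1·2): 0.58 vs {0.09, 0.04, 0.05, 0.05, 0.09, 0.14} → pass.
TC (methods 1·2): 0.22 vs {0.08, 0.08, 0.05, 0.05, 0.22, 0.37} → fail.
TD (methods 1·2): 0.37 vs {0.13, 0.01, 0.14, 0.09, 0.37, 0.22} → fail.
2 of 4 fail.

2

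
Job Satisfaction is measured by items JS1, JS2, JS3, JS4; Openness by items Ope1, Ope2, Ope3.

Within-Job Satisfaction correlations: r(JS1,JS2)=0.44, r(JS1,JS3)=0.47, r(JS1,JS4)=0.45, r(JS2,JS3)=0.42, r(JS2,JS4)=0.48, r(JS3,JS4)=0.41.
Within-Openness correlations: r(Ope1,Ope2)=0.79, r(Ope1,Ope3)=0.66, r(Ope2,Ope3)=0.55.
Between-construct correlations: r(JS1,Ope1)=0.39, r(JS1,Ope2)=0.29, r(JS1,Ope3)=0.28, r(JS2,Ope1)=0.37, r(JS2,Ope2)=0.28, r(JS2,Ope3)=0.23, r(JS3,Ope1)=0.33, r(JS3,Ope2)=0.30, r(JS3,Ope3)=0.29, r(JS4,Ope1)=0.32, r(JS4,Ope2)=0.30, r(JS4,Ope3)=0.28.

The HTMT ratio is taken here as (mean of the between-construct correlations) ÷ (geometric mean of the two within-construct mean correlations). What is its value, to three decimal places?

0.560

Mean heterotrait r = 3.66/12 = 0.3050.
Mean within-JS = 2.67/6 = 0.4450; mean within-Ope = 2.00/3 = 0.6667.
Geometric mean = √(0.4450 × 0.6667) = 0.5447.
HTMT = 0.3050 / 0.5447 = 0.560.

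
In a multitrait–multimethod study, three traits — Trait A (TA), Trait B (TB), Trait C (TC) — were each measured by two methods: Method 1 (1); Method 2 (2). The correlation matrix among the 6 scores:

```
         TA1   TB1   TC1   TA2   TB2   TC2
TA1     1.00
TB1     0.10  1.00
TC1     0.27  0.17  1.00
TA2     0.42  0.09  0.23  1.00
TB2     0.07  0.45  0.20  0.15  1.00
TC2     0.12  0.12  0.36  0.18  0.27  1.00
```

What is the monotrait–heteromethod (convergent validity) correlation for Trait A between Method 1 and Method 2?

0.42

Same trait (TA), different methods: r(TA1, TA2) = 0.42.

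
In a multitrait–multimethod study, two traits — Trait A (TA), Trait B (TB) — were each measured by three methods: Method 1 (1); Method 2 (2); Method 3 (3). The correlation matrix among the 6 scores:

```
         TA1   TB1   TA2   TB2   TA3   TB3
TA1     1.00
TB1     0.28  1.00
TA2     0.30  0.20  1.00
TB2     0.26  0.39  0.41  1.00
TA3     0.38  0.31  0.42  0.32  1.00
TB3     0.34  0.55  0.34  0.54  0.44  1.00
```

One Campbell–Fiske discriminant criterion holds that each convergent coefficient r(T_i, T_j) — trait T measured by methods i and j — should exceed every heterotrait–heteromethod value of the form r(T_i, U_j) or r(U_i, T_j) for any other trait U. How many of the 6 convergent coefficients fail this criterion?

0

Checking each validity diagonal entry against its comparison values:
TA (methods 1·2): 0.30 vs {0.26, 0.20} → pass.
TA (methods 1·3): 0.38 vs {0.34, 0.31} → pass.
TA (methods 2·3): 0.42 vs {0.34, 0.32} → pass.
TB (methods 1·2): 0.39 vs {0.20, 0.26} → pass.
TB (methods 1·3): 0.55 vs {0.31, 0.34} → pass.
TB (methods 2·3): 0.54 vs {0.32, 0.34} → pass.
0 of 6 fail.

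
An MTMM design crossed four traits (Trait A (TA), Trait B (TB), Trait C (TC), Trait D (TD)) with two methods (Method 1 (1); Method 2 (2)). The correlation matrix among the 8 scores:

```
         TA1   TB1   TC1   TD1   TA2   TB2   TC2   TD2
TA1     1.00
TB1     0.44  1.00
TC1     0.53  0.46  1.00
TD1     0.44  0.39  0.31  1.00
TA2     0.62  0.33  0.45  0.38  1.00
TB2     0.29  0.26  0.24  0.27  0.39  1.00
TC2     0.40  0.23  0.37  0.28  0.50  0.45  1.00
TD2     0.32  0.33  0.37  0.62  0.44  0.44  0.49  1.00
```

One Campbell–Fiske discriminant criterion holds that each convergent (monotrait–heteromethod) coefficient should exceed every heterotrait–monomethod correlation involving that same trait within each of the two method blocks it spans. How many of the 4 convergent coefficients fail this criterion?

Checking each validity diagonal entry against its comparison values:
TA (methods 1·2): 0.62 vs {0.44, 0.39, 0.53, 0.50, 0.44, 0.44} → pass.
TB (methods 1·2): 0.26 vs {0.44, 0.39, 0.46, 0.45, 0.39, 0.44} → fail.
TC (methods 1·2): 0.37 vs {0.53, 0.50, 0.46, 0.45, 0.31, 0.49} → fail.
TD (methods 1·2): 0.62 vs {0.44, 0.44, 0.39, 0.44, 0.31, 0.49} → pass.
2 of 4 fail.

2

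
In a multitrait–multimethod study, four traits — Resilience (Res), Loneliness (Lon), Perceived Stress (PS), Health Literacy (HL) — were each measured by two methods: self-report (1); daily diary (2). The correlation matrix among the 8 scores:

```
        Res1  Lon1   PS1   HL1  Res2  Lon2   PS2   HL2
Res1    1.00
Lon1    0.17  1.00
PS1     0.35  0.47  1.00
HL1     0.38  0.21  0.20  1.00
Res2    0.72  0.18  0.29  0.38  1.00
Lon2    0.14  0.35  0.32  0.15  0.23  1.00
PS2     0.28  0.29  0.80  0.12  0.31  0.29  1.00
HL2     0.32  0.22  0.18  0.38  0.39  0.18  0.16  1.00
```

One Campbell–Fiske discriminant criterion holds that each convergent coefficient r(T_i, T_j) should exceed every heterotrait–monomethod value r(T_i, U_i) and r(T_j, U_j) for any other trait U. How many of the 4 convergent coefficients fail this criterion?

2

Checking each validity diagonal entry against its comparison values:
Res (methods 1·2): 0.72 vs {0.17, 0.23, 0.35, 0.31, 0.38, 0.39} → pass.
Lon (methods 1·2): 0.35 vs {0.17, 0.23, 0.47, 0.29, 0.21, 0.18} → fail.
PS (methods 1·2): 0.80 vs {0.35, 0.31, 0.47, 0.29, 0.20, 0.16} → pass.
HL (methods 1·2): 0.38 vs {0.38, 0.39, 0.21, 0.18, 0.20, 0.16} → fail.
2 of 4 fail.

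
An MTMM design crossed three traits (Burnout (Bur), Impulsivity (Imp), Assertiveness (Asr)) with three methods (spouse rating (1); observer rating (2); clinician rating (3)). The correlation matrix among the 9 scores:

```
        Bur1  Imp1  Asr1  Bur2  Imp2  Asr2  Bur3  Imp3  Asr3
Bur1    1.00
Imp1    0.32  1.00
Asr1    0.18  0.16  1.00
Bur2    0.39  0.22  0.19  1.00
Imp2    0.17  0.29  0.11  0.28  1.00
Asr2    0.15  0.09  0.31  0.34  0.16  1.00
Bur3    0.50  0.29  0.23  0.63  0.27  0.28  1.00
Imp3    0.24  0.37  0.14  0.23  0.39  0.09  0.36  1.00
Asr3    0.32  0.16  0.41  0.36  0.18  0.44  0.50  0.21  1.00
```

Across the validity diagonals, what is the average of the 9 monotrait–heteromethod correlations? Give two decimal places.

0.41

Convergent values: 0.39, 0.50, 0.63, 0.29, 0.37, 0.39, 0.31, 0.41, 0.44; mean = 3.73/9 = 0.41.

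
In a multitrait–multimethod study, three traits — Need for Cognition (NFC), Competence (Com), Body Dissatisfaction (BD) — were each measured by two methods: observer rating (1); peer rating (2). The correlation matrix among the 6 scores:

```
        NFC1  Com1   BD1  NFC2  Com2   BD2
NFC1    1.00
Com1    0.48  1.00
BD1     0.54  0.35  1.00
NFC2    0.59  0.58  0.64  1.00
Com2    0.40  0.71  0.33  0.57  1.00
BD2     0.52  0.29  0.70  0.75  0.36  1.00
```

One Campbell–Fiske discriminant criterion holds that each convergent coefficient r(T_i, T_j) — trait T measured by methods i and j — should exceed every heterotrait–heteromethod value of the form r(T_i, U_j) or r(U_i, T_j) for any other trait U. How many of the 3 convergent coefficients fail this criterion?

Checking each validity diagonal entry against its comparison values:
NFC (methods 1·2): 0.59 vs {0.40, 0.58, 0.52, 0.64} → fail.
Com (methods 1·2): 0.71 vs {0.58, 0.40, 0.29, 0.33} → pass.
BD (methods 1·2): 0.70 vs {0.64, 0.52, 0.33, 0.29} → pass.
1 of 3 fail.

1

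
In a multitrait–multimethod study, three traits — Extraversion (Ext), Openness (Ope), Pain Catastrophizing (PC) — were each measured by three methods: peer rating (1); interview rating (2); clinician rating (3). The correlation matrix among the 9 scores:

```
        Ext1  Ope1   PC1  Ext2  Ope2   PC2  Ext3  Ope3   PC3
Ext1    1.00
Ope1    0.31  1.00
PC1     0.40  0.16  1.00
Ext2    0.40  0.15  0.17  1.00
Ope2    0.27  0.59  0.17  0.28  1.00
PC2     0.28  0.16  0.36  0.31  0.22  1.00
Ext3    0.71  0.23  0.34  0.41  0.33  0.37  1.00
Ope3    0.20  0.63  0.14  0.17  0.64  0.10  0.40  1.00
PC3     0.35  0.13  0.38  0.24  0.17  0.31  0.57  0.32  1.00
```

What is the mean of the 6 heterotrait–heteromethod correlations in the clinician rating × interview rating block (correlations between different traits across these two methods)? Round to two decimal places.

0.23

HTHM values (method 3 × method 2): 0.33, 0.37, 0.17, 0.10, 0.24, 0.17; mean = 1.38/6 = 0.23.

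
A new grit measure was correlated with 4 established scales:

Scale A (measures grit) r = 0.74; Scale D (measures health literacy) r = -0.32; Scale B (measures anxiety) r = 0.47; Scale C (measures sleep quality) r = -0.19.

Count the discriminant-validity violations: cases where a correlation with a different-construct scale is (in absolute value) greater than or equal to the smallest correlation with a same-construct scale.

Convergent (same construct = grit): Scale A.
Smallest convergent = 0.74. Discriminant |r|: 0.32, 0.47, 0.19; count ≥ 0.74 → 0.

0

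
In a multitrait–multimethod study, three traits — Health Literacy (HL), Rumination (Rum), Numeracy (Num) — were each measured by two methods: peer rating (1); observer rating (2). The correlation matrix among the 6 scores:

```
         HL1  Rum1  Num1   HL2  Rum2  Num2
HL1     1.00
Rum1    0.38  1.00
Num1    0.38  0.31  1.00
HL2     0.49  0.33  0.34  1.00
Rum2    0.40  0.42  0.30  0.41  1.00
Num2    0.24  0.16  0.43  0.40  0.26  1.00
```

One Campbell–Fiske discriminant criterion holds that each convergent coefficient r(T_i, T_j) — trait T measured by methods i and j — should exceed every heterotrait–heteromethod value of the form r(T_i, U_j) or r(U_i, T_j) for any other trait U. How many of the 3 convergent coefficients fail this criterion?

Convergent coefficients and their comparison sets:
HL (methods 1·2): 0.49 vs {0.40, 0.33, 0.24, 0.34} → pass.
Rum (methods 1·2): 0.42 vs {0.33, 0.40, 0.16, 0.30} → pass.
Num (methods 1·2): 0.43 vs {0.34, 0.24, 0.30, 0.16} → pass.
0 of 3 fail.

0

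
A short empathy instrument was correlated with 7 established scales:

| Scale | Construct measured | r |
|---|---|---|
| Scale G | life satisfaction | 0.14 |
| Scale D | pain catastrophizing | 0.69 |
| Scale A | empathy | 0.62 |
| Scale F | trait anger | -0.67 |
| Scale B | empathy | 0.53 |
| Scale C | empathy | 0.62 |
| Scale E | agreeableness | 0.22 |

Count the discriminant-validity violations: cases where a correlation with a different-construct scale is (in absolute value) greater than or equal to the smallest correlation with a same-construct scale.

2

Convergent (same construct = empathy): Scale A, Scale B, Scale C.
Smallest convergent = 0.53. Discriminant |r|: 0.14, 0.69, 0.67, 0.22; count ≥ 0.53 → 2.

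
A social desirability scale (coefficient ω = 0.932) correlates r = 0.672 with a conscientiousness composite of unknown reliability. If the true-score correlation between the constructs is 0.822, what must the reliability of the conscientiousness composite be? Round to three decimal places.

0.717

r_true = r_obs / √(r_xx · r_yy) ⇒ 0.822 = 0.672 / √(0.932 · r_yy).
√(0.932 · r_yy) = 0.672 / 0.822 = 0.8175; 0.932 · r_yy = 0.6683; r_yy = 0.6683 / 0.932 ≈ 0.717.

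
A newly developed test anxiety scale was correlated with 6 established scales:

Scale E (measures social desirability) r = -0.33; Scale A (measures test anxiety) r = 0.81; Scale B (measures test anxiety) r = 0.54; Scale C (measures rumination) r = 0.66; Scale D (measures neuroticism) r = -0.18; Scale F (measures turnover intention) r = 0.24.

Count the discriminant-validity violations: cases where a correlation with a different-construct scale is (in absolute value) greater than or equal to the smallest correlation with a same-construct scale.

1

Convergent (same construct = test anxiety): Scale A, Scale B.
Smallest convergent = 0.54. Discriminant |r|: 0.33, 0.66, 0.18, 0.24; count ≥ 0.54 → 1.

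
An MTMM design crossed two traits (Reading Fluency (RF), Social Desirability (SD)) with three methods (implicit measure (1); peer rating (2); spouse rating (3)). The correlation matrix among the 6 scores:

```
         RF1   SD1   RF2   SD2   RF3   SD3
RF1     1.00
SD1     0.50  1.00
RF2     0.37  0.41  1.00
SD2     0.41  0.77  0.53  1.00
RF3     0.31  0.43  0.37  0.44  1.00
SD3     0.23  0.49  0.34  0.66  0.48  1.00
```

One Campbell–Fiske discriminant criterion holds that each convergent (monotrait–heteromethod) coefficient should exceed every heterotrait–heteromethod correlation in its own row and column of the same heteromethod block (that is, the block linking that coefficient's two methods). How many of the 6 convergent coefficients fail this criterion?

3

Checking each validity diagonal entry against its comparison values:
RF (methods 1·2): 0.37 vs {0.41, 0.41} → fail.
RF (methods 1·3): 0.31 vs {0.23, 0.43} → fail.
RF (methods 2·3): 0.37 vs {0.34, 0.44} → fail.
SD (methods 1·2): 0.77 vs {0.41, 0.41} → pass.
SD (methods 1·3): 0.49 vs {0.43, 0.23} → pass.
SD (methods 2·3): 0.66 vs {0.44, 0.34} → pass.
3 of 6 fail.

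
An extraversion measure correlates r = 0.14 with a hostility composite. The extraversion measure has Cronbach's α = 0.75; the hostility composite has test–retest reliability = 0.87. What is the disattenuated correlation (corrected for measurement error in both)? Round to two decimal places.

0.17

r_true = r_obs / √(r_xx · r_yy) = 0.14 / √(0.75 × 0.87) = 0.14 / √0.6525 = 0.14 / 0.8078 ≈ 0.17.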